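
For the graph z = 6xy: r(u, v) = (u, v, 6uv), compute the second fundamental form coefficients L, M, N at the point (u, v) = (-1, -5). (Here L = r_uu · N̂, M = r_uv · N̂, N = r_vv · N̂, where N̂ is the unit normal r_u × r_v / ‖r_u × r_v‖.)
L = 0;  M = 6*sqrt(937)/937;  N = 0

Compute the unit normal N̂(u, v) = (-6*v/sqrt(36*u^2 + 36*v^2 + 1), -6*u/sqrt(36*u^2 + 36*v^2 + 1), 1/sqrt(36*u^2 + 36*v^2 + 1)), and the second partials r_uu, r_uv, r_vv. Take dot products:
  L(u, v) = r_uu · N̂ = 0,
  M(u, v) = r_uv · N̂ = 6/sqrt(36*u^2 + 36*v^2 + 1),
  N(u, v) = r_vv · N̂ = 0.
Evaluating at (u, v) = (-1, -5):
  L = 0, M = 6*sqrt(937)/937, N = 0.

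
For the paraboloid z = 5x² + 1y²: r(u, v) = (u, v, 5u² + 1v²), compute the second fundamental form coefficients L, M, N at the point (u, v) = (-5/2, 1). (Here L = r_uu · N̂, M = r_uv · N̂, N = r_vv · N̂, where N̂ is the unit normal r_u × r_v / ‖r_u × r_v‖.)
L = sqrt(70)/21;  M = 0;  N = sqrt(70)/105

Compute the unit normal N̂(u, v) = (-10*u/sqrt(100*u^2 + 4*v^2 + 1), -2*v/sqrt(100*u^2 + 4*v^2 + 1), 1/sqrt(100*u^2 + 4*v^2 + 1)), and the second partials r_uu, r_uv, r_vv. Take dot products:
  L(u, v) = r_uu · N̂ = 10/sqrt(100*u^2 + 4*v^2 + 1),
  M(u, v) = r_uv · N̂ = 0,
  N(u, v) = r_vv · N̂ = 2/sqrt(100*u^2 + 4*v^2 + 1).
Evaluating at (u, v) = (-5/2, 1):
  L = sqrt(70)/21, M = 0, N = sqrt(70)/105.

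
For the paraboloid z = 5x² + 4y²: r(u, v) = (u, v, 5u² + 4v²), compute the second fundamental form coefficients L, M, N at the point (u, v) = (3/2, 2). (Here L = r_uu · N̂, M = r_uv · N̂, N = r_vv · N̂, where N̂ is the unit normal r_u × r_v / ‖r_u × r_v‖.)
L = 5*sqrt(482)/241;  M = 0;  N = 4*sqrt(482)/241

Compute the unit normal N̂(u, v) = (-10*u/sqrt(100*u^2 + 64*v^2 + 1), -8*v/sqrt(100*u^2 + 64*v^2 + 1), 1/sqrt(100*u^2 + 64*v^2 + 1)), and the second partials r_uu, r_uv, r_vv. Take dot products:
  L(u, v) = r_uu · N̂ = 10/sqrt(100*u^2 + 64*v^2 + 1),
  M(u, v) = r_uv · N̂ = 0,
  N(u, v) = r_vv · N̂ = 8/sqrt(100*u^2 + 64*v^2 + 1).
Evaluating at (u, v) = (3/2, 2):
  L = 5*sqrt(482)/241, M = 0, N = 4*sqrt(482)/241.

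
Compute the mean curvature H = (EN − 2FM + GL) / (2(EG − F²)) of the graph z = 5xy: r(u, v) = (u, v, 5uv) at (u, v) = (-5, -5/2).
H = -12500*sqrt(3129)/9790641

With E = 25*v^2 + 1, F = 25*u*v, G = 25*u^2 + 1, L = 0, M = 5/sqrt(25*u^2 + 25*v^2 + 1), N = 0, assemble
  H = (EN − 2FM + GL) / (2(EG − F²)) = -125*u*v/(25*u^2 + 25*v^2 + 1)^(3/2).
At (u, v) = (-5, -5/2): H = -12500*sqrt(3129)/9790641.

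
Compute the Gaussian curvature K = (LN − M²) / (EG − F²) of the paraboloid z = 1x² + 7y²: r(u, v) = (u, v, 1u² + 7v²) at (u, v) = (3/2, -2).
K = 7/157609

Coefficients of the first fundamental form: E = 4*u^2 + 1, F = 28*u*v, G = 196*v^2 + 1.
Coefficients of the second fundamental form: L = 2/sqrt(4*u^2 + 196*v^2 + 1), M = 0, N = 14/sqrt(4*u^2 + 196*v^2 + 1).
Assemble K = (LN − M²)/(EG − F²) = 28/(16*u^4 + 1568*u^2*v^2 + 8*u^2 + 38416*v^4 + 392*v^2 + 1). At (u, v) = (3/2, -2): K = 7/157609.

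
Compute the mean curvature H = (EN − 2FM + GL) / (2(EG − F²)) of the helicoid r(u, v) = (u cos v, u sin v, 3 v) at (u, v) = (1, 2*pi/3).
H = 0

With E = 1, F = 0, G = u^2 + 9, L = 0, M = -3/sqrt(u^2 + 9), N = 0, assemble
  H = (EN − 2FM + GL) / (2(EG − F²)) = 0.
At (u, v) = (1, 2*pi/3): H = 0.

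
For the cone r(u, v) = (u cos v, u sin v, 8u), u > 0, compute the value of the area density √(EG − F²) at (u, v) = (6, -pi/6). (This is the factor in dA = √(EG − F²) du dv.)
√(EG − F²)|_{(6, -pi/6)} = 6*sqrt(65)

E = 65, F = 0, G = u^2, so EG − F² = 65*u^2. Taking the positive square root: √(EG − F²) = sqrt(65)*Abs(u). At (u, v) = (6, -pi/6): 6*sqrt(65).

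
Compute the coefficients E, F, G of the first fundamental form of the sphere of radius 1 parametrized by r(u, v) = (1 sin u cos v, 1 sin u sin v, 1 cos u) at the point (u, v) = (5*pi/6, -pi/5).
E = 1;  F = 0;  G = 1/4

Partials: r_u = (cos(u)*cos(v), sin(v)*cos(u), -sin(u)), r_v = (-sin(u)*sin(v), sin(u)*cos(v), 0). As functions of (u, v):
  E = r_u · r_u = 1,
  F = r_u · r_v = 0,
  G = r_v · r_v = sin(u)^2.
Evaluating at (u, v) = (5*pi/6, -pi/5): E = 1, F = 0, G = 1/4.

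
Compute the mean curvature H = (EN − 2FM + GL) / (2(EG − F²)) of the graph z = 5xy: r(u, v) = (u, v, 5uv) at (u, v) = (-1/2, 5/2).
H = 625*sqrt(654)/213858

With E = 25*v^2 + 1, F = 25*u*v, G = 25*u^2 + 1, L = 0, M = 5/sqrt(25*u^2 + 25*v^2 + 1), N = 0, assemble
  H = (EN − 2FM + GL) / (2(EG − F²)) = -125*u*v/(25*u^2 + 25*v^2 + 1)^(3/2).
At (u, v) = (-1/2, 5/2): H = 625*sqrt(654)/213858.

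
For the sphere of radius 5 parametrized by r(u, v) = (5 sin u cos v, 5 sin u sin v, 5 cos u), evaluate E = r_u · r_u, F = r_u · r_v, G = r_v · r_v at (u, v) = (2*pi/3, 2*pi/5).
E = 25;  F = 0;  G = 75/4

Partials: r_u = (5*cos(u)*cos(v), 5*sin(v)*cos(u), -5*sin(u)), r_v = (-5*sin(u)*sin(v), 5*sin(u)*cos(v), 0). As functions of (u, v):
  E = r_u · r_u = 25,
  F = r_u · r_v = 0,
  G = r_v · r_v = 25*sin(u)^2.
Evaluating at (u, v) = (2*pi/3, 2*pi/5): E = 25, F = 0, G = 75/4.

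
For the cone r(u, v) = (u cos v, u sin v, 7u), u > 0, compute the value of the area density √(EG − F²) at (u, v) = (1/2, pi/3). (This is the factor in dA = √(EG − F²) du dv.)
√(EG − F²)|_{(1/2, pi/3)} = 5*sqrt(2)/2

E = 50, F = 0, G = u^2, so EG − F² = 50*u^2. Taking the positive square root: √(EG − F²) = 5*sqrt(2)*Abs(u). At (u, v) = (1/2, pi/3): 5*sqrt(2)/2.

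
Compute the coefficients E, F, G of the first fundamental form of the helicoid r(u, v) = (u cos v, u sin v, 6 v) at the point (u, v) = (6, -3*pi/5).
E = 1;  F = 0;  G = 72

Partials: r_u = (cos(v), sin(v), 0), r_v = (-u*sin(v), u*cos(v), 6). As functions of (u, v):
  E = r_u · r_u = 1,
  F = r_u · r_v = 0,
  G = r_v · r_v = u^2 + 36.
Evaluating at (u, v) = (6, -3*pi/5): E = 1, F = 0, G = 72.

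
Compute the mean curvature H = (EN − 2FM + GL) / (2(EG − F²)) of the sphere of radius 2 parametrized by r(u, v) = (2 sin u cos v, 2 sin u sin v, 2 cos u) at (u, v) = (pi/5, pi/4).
H = -1/2

With E = 4, F = 0, G = 4*sin(u)^2, L = -2*sin(u)/Abs(sin(u)), M = 0, N = -2*sin(u)^3/Abs(sin(u)), assemble
  H = (EN − 2FM + GL) / (2(EG − F²)) = -sin(u)/(2*Abs(sin(u))).
At (u, v) = (pi/5, pi/4): H = -1/2.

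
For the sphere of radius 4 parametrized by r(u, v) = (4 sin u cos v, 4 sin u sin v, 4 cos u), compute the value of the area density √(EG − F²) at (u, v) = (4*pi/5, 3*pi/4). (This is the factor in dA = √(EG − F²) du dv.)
√(EG − F²)|_{(4*pi/5, 3*pi/4)} = 4*sqrt(10 - 2*sqrt(5))

E = 16, F = 0, G = 16*sin(u)^2, so EG − F² = 256*sin(u)^2. Taking the positive square root: √(EG − F²) = 16*Abs(sin(u)). At (u, v) = (4*pi/5, 3*pi/4): 4*sqrt(10 - 2*sqrt(5)).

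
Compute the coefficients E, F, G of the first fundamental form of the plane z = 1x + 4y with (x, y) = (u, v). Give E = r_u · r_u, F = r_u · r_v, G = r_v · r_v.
E = 2;  F = 4;  G = 17

Compute partials: r_u = (1, 0, 1), r_v = (0, 1, 4). Then
  E = r_u · r_u = 2,
  F = r_u · r_v = 4,
  G = r_v · r_v = 17.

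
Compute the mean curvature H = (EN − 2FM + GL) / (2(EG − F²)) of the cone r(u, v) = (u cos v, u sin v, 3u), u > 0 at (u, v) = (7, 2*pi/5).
H = 3*sqrt(10)/140

With E = 10, F = 0, G = u^2, L = 0, M = 0, N = 3*sqrt(10)*u^2/(10*Abs(u)), assemble
  H = (EN − 2FM + GL) / (2(EG − F²)) = 3*sqrt(10)/(20*Abs(u)).
At (u, v) = (7, 2*pi/5): H = 3*sqrt(10)/140.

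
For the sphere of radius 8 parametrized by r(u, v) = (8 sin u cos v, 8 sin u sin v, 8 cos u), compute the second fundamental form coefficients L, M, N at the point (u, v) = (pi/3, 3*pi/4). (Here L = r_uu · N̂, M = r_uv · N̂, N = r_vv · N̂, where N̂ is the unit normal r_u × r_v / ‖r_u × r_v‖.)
L = -8;  M = 0;  N = -6

Compute the unit normal N̂(u, v) = (sin(u)^2*cos(v)/Abs(sin(u)), sin(u)^2*sin(v)/Abs(sin(u)), sin(2*u)/(2*Abs(sin(u)))), and the second partials r_uu, r_uv, r_vv. Take dot products:
  L(u, v) = r_uu · N̂ = -8*sin(u)/Abs(sin(u)),
  M(u, v) = r_uv · N̂ = 0,
  N(u, v) = r_vv · N̂ = -8*sin(u)^3/Abs(sin(u)).
Evaluating at (u, v) = (pi/3, 3*pi/4):
  L = -8, M = 0, N = -6.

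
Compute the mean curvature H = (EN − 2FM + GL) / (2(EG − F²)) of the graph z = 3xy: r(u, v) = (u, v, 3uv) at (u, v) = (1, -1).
H = 27*sqrt(19)/361

With E = 9*v^2 + 1, F = 9*u*v, G = 9*u^2 + 1, L = 0, M = 3/sqrt(9*u^2 + 9*v^2 + 1), N = 0, assemble
  H = (EN − 2FM + GL) / (2(EG − F²)) = -27*u*v/(9*u^2 + 9*v^2 + 1)^(3/2).
At (u, v) = (1, -1): H = 27*sqrt(19)/361.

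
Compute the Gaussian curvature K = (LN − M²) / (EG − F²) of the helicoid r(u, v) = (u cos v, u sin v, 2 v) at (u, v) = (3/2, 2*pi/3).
K = -64/625

Coefficients of the first fundamental form: E = 1, F = 0, G = u^2 + 4.
Coefficients of the second fundamental form: L = 0, M = -2/sqrt(u^2 + 4), N = 0.
Assemble K = (LN − M²)/(EG − F²) = -4/(u^2 + 4)^2. At (u, v) = (3/2, 2*pi/3): K = -64/625.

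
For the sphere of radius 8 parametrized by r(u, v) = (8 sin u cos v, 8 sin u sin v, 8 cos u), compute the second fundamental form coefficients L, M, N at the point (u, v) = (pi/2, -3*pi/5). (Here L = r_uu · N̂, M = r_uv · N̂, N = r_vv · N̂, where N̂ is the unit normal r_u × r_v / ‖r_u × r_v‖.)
L = -8;  M = 0;  N = -8

Compute the unit normal N̂(u, v) = (sin(u)^2*cos(v)/Abs(sin(u)), sin(u)^2*sin(v)/Abs(sin(u)), sin(2*u)/(2*Abs(sin(u)))), and the second partials r_uu, r_uv, r_vv. Take dot products:
  L(u, v) = r_uu · N̂ = -8*sin(u)/Abs(sin(u)),
  M(u, v) = r_uv · N̂ = 0,
  N(u, v) = r_vv · N̂ = -8*sin(u)^3/Abs(sin(u)).
Evaluating at (u, v) = (pi/2, -3*pi/5):
  L = -8, M = 0, N = -8.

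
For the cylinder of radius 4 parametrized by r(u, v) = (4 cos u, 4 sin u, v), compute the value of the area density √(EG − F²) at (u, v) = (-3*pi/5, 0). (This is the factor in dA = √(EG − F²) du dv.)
√(EG − F²)|_{(-3*pi/5, 0)} = 4

E = 16, F = 0, G = 1, so EG − F² = 16. Taking the positive square root: √(EG − F²) = 4. At (u, v) = (-3*pi/5, 0): 4.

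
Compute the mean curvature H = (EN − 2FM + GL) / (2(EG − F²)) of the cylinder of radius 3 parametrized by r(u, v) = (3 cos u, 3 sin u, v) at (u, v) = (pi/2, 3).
H = -1/6

With E = 9, F = 0, G = 1, L = -3, M = 0, N = 0, assemble
  H = (EN − 2FM + GL) / (2(EG − F²)) = -1/6.
At (u, v) = (pi/2, 3): H = -1/6.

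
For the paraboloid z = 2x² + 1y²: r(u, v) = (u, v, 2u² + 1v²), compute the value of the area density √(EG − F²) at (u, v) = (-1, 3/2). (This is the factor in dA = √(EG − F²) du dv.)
√(EG − F²)|_{(-1, 3/2)} = sqrt(26)

E = 16*u^2 + 1, F = 8*u*v, G = 4*v^2 + 1, so EG − F² = 16*u^2 + 4*v^2 + 1. Taking the positive square root: √(EG − F²) = sqrt(16*u^2 + 4*v^2 + 1). At (u, v) = (-1, 3/2): sqrt(26).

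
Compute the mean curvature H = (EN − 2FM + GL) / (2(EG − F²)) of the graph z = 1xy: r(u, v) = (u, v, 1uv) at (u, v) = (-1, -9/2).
H = -36*sqrt(89)/7921

With E = v^2 + 1, F = u*v, G = u^2 + 1, L = 0, M = 1/sqrt(u^2 + v^2 + 1), N = 0, assemble
  H = (EN − 2FM + GL) / (2(EG − F²)) = -u*v/(u^2 + v^2 + 1)^(3/2).
At (u, v) = (-1, -9/2): H = -36*sqrt(89)/7921.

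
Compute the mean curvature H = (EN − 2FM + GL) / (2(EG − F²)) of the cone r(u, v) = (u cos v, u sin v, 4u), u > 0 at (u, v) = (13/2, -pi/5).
H = 4*sqrt(17)/221

With E = 17, F = 0, G = u^2, L = 0, M = 0, N = 4*sqrt(17)*u^2/(17*Abs(u)), assemble
  H = (EN − 2FM + GL) / (2(EG − F²)) = 2*sqrt(17)/(17*Abs(u)).
At (u, v) = (13/2, -pi/5): H = 4*sqrt(17)/221.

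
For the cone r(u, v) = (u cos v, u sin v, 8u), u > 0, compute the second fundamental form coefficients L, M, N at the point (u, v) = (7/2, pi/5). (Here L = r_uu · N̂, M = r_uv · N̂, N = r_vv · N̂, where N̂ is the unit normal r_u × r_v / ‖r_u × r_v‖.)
L = 0;  M = 0;  N = 28*sqrt(65)/65

Compute the unit normal N̂(u, v) = (-8*sqrt(65)*u*cos(v)/(65*Abs(u)), -8*sqrt(65)*u*sin(v)/(65*Abs(u)), sqrt(65)*u/(65*Abs(u))), and the second partials r_uu, r_uv, r_vv. Take dot products:
  L(u, v) = r_uu · N̂ = 0,
  M(u, v) = r_uv · N̂ = 0,
  N(u, v) = r_vv · N̂ = 8*sqrt(65)*u^2/(65*Abs(u)).
Evaluating at (u, v) = (7/2, pi/5):
  L = 0, M = 0, N = 28*sqrt(65)/65.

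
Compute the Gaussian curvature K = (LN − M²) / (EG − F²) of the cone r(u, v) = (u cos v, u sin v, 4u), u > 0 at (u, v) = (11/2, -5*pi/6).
K = 0

Coefficients of the first fundamental form: E = 17, F = 0, G = u^2.
Coefficients of the second fundamental form: L = 0, M = 0, N = 4*sqrt(17)*u^2/(17*Abs(u)).
Assemble K = (LN − M²)/(EG − F²) = 0. At (u, v) = (11/2, -5*pi/6): K = 0.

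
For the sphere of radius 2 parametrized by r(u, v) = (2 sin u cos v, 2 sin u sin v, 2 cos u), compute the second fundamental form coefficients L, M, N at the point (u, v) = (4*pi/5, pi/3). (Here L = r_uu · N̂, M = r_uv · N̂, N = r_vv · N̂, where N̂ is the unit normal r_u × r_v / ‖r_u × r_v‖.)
L = -2;  M = 0;  N = -5/4 + sqrt(5)/4

Compute the unit normal N̂(u, v) = (sin(u)^2*cos(v)/Abs(sin(u)), sin(u)^2*sin(v)/Abs(sin(u)), sin(2*u)/(2*Abs(sin(u)))), and the second partials r_uu, r_uv, r_vv. Take dot products:
  L(u, v) = r_uu · N̂ = -2*sin(u)/Abs(sin(u)),
  M(u, v) = r_uv · N̂ = 0,
  N(u, v) = r_vv · N̂ = -2*sin(u)^3/Abs(sin(u)).
Evaluating at (u, v) = (4*pi/5, pi/3):
  L = -2, M = 0, N = -5/4 + sqrt(5)/4.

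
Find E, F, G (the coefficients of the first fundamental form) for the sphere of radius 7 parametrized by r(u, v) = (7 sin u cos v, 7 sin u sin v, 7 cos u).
E = 49;  F = 0;  G = 49*sin(u)^2

Compute partials: r_u = (7*cos(u)*cos(v), 7*sin(v)*cos(u), -7*sin(u)), r_v = (-7*sin(u)*sin(v), 7*sin(u)*cos(v), 0). Then
  E = r_u · r_u = 49,
  F = r_u · r_v = 0,
  G = r_v · r_v = 49*sin(u)^2.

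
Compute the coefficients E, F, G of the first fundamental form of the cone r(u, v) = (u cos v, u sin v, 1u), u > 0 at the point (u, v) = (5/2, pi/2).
E = 2;  F = 0;  G = 25/4

Partials: r_u = (cos(v), sin(v), 1), r_v = (-u*sin(v), u*cos(v), 0). As functions of (u, v):
  E = r_u · r_u = 2,
  F = r_u · r_v = 0,
  G = r_v · r_v = u^2.
Evaluating at (u, v) = (5/2, pi/2): E = 2, F = 0, G = 25/4.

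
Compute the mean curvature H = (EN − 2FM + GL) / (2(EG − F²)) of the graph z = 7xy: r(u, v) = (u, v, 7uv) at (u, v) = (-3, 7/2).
H = 28812*sqrt(4169)/17380561

With E = 49*v^2 + 1, F = 49*u*v, G = 49*u^2 + 1, L = 0, M = 7/sqrt(49*u^2 + 49*v^2 + 1), N = 0, assemble
  H = (EN − 2FM + GL) / (2(EG − F²)) = -343*u*v/(49*u^2 + 49*v^2 + 1)^(3/2).
At (u, v) = (-3, 7/2): H = 28812*sqrt(4169)/17380561.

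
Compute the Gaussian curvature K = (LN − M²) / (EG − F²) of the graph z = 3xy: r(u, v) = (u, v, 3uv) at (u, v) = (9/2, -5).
K = -144/2666689

Coefficients of the first fundamental form: E = 9*v^2 + 1, F = 9*u*v, G = 9*u^2 + 1.
Coefficients of the second fundamental form: L = 0, M = 3/sqrt(9*u^2 + 9*v^2 + 1), N = 0.
Assemble K = (LN − M²)/(EG − F²) = -9/(81*u^4 + 162*u^2*v^2 + 18*u^2 + 81*v^4 + 18*v^2 + 1). At (u, v) = (9/2, -5): K = -144/2666689.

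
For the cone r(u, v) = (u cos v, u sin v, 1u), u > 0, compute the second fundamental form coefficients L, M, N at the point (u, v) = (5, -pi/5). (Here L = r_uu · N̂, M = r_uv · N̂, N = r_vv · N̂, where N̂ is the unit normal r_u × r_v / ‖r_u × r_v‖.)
L = 0;  M = 0;  N = 5*sqrt(2)/2

Compute the unit normal N̂(u, v) = (-sqrt(2)*u*cos(v)/(2*Abs(u)), -sqrt(2)*u*sin(v)/(2*Abs(u)), sqrt(2)*u/(2*Abs(u))), and the second partials r_uu, r_uv, r_vv. Take dot products:
  L(u, v) = r_uu · N̂ = 0,
  M(u, v) = r_uv · N̂ = 0,
  N(u, v) = r_vv · N̂ = sqrt(2)*u^2/(2*Abs(u)).
Evaluating at (u, v) = (5, -pi/5):
  L = 0, M = 0, N = 5*sqrt(2)/2.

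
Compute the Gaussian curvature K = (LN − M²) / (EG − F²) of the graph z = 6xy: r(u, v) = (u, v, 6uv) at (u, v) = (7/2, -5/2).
K = -36/444889

Coefficients of the first fundamental form: E = 36*v^2 + 1, F = 36*u*v, G = 36*u^2 + 1.
Coefficients of the second fundamental form: L = 0, M = 6/sqrt(36*u^2 + 36*v^2 + 1), N = 0.
Assemble K = (LN − M²)/(EG − F²) = -36/(1296*u^4 + 2592*u^2*v^2 + 72*u^2 + 1296*v^4 + 72*v^2 + 1). At (u, v) = (7/2, -5/2): K = -36/444889.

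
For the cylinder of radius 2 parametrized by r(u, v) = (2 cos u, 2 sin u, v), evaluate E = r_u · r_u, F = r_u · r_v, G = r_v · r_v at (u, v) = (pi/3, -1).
E = 4;  F = 0;  G = 1

Partials: r_u = (-2*sin(u), 2*cos(u), 0), r_v = (0, 0, 1). As functions of (u, v):
  E = r_u · r_u = 4,
  F = r_u · r_v = 0,
  G = r_v · r_v = 1.
Evaluating at (u, v) = (pi/3, -1): E = 4, F = 0, G = 1.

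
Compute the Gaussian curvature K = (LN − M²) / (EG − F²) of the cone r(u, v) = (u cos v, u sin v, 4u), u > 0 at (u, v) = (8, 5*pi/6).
K = 0

Coefficients of the first fundamental form: E = 17, F = 0, G = u^2.
Coefficients of the second fundamental form: L = 0, M = 0, N = 4*sqrt(17)*u^2/(17*Abs(u)).
Assemble K = (LN − M²)/(EG − F²) = 0. At (u, v) = (8, 5*pi/6): K = 0.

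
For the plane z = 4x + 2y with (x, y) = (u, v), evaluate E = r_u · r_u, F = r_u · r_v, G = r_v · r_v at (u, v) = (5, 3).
E = 17;  F = 8;  G = 5

Partials: r_u = (1, 0, 4), r_v = (0, 1, 2). As functions of (u, v):
  E = r_u · r_u = 17,
  F = r_u · r_v = 8,
  G = r_v · r_v = 5.
Evaluating at (u, v) = (5, 3): E = 17, F = 8, G = 5.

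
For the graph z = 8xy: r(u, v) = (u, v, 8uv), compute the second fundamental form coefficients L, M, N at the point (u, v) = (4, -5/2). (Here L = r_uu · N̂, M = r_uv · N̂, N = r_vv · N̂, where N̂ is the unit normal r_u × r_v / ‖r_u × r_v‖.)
L = 0;  M = 8*sqrt(57)/285;  N = 0

Compute the unit normal N̂(u, v) = (-8*v/sqrt(64*u^2 + 64*v^2 + 1), -8*u/sqrt(64*u^2 + 64*v^2 + 1), 1/sqrt(64*u^2 + 64*v^2 + 1)), and the second partials r_uu, r_uv, r_vv. Take dot products:
  L(u, v) = r_uu · N̂ = 0,
  M(u, v) = r_uv · N̂ = 8/sqrt(64*u^2 + 64*v^2 + 1),
  N(u, v) = r_vv · N̂ = 0.
Evaluating at (u, v) = (4, -5/2):
  L = 0, M = 8*sqrt(57)/285, N = 0.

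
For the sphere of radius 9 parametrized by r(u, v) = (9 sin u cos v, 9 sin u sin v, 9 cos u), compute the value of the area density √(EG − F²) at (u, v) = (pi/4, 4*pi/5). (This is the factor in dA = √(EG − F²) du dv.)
√(EG − F²)|_{(pi/4, 4*pi/5)} = 81*sqrt(2)/2

E = 81, F = 0, G = 81*sin(u)^2, so EG − F² = 6561*sin(u)^2. Taking the positive square root: √(EG − F²) = 81*Abs(sin(u)). At (u, v) = (pi/4, 4*pi/5): 81*sqrt(2)/2.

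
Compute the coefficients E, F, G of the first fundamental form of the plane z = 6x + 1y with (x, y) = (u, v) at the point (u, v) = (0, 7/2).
E = 37;  F = 6;  G = 2

Partials: r_u = (1, 0, 6), r_v = (0, 1, 1). As functions of (u, v):
  E = r_u · r_u = 37,
  F = r_u · r_v = 6,
  G = r_v · r_v = 2.
Evaluating at (u, v) = (0, 7/2): E = 37, F = 6, G = 2.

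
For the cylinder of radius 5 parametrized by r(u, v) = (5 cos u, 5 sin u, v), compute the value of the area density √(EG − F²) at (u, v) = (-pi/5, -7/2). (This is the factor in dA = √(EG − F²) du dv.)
√(EG − F²)|_{(-pi/5, -7/2)} = 5

E = 25, F = 0, G = 1, so EG − F² = 25. Taking the positive square root: √(EG − F²) = 5. At (u, v) = (-pi/5, -7/2): 5.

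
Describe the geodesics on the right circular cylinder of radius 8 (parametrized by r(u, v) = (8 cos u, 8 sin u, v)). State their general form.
The cylinder is flat (K = 0) and locally isometric to the plane via the development (u, v) ↦ (8 u, v). Geodesics are the pre-images of straight lines: circles (v constant), vertical lines (u constant), and helices (v = c · u + d) for constants c, d.

A right cylinder has E = 8², F = 0, G = 1, so EG − F² = 8², and L = −8, M = N = 0, giving K = (LN − M²)/(EG − F²) = 0 everywhere. A flat surface is locally isometric to the Euclidean plane via the map (u, v) ↦ (8 u, v). Straight lines in the (x̃, ỹ) plane pull back to: (a) horizontal circles (v = const), (b) vertical generators (u = const), and (c) helices (8 u tan θ = v, i.e. v = c · u + d).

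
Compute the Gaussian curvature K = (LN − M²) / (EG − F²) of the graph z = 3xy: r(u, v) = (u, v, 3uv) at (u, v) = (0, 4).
K = -9/21025

Coefficients of the first fundamental form: E = 9*v^2 + 1, F = 9*u*v, G = 9*u^2 + 1.
Coefficients of the second fundamental form: L = 0, M = 3/sqrt(9*u^2 + 9*v^2 + 1), N = 0.
Assemble K = (LN − M²)/(EG − F²) = -9/(81*u^4 + 162*u^2*v^2 + 18*u^2 + 81*v^4 + 18*v^2 + 1). At (u, v) = (0, 4): K = -9/21025.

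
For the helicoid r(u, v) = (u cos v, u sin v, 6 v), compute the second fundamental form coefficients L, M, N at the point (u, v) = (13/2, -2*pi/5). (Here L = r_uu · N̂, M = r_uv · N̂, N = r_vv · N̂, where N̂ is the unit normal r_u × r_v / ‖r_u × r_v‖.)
L = 0;  M = -12*sqrt(313)/313;  N = 0

Compute the unit normal N̂(u, v) = (6*sin(v)/sqrt(u^2 + 36), -6*cos(v)/sqrt(u^2 + 36), u/sqrt(u^2 + 36)), and the second partials r_uu, r_uv, r_vv. Take dot products:
  L(u, v) = r_uu · N̂ = 0,
  M(u, v) = r_uv · N̂ = -6/sqrt(u^2 + 36),
  N(u, v) = r_vv · N̂ = 0.
Evaluating at (u, v) = (13/2, -2*pi/5):
  L = 0, M = -12*sqrt(313)/313, N = 0.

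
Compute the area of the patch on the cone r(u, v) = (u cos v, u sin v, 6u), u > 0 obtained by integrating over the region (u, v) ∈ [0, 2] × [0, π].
Area = 2*sqrt(37)*pi

Area = ∫∫ √(EG − F²) du dv with √(EG − F²) = sqrt(37)*Abs(u). Integrating over [0, 2] × [0, π] gives 2*sqrt(37)*pi.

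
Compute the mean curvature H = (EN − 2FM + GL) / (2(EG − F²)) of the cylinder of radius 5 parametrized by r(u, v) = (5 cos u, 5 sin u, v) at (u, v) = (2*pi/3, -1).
H = -1/10

With E = 25, F = 0, G = 1, L = -5, M = 0, N = 0, assemble
  H = (EN − 2FM + GL) / (2(EG − F²)) = -1/10.
At (u, v) = (2*pi/3, -1): H = -1/10.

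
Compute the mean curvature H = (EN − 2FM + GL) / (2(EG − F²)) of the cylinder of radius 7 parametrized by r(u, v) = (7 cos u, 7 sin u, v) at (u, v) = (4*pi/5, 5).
H = -1/14

With E = 49, F = 0, G = 1, L = -7, M = 0, N = 0, assemble
  H = (EN − 2FM + GL) / (2(EG − F²)) = -1/14.
At (u, v) = (4*pi/5, 5): H = -1/14.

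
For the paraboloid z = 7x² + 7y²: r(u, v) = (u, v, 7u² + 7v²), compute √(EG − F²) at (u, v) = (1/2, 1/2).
√(EG − F²)|_{(1/2, 1/2)} = 3*sqrt(11)

E = 196*u^2 + 1, F = 196*u*v, G = 196*v^2 + 1; EG − F² = 196*u^2 + 196*v^2 + 1; √(EG − F²) = sqrt(196*u^2 + 196*v^2 + 1). At the given point: 3*sqrt(11).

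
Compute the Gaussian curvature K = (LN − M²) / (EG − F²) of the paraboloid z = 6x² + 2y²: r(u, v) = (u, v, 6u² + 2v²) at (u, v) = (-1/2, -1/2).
K = 48/1681

Coefficients of the first fundamental form: E = 144*u^2 + 1, F = 48*u*v, G = 16*v^2 + 1.
Coefficients of the second fundamental form: L = 12/sqrt(144*u^2 + 16*v^2 + 1), M = 0, N = 4/sqrt(144*u^2 + 16*v^2 + 1).
Assemble K = (LN − M²)/(EG − F²) = 48/(20736*u^4 + 4608*u^2*v^2 + 288*u^2 + 256*v^4 + 32*v^2 + 1). At (u, v) = (-1/2, -1/2): K = 48/1681.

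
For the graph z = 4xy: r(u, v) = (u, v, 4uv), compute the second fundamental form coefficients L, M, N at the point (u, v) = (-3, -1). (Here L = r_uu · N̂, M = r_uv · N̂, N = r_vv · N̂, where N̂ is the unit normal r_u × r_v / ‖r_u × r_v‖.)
L = 0;  M = 4*sqrt(161)/161;  N = 0

Compute the unit normal N̂(u, v) = (-4*v/sqrt(16*u^2 + 16*v^2 + 1), -4*u/sqrt(16*u^2 + 16*v^2 + 1), 1/sqrt(16*u^2 + 16*v^2 + 1)), and the second partials r_uu, r_uv, r_vv. Take dot products:
  L(u, v) = r_uu · N̂ = 0,
  M(u, v) = r_uv · N̂ = 4/sqrt(16*u^2 + 16*v^2 + 1),
  N(u, v) = r_vv · N̂ = 0.
Evaluating at (u, v) = (-3, -1):
  L = 0, M = 4*sqrt(161)/161, N = 0.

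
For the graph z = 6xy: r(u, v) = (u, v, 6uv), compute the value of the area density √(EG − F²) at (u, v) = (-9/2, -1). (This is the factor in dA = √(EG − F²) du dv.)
√(EG − F²)|_{(-9/2, -1)} = sqrt(766)

E = 36*v^2 + 1, F = 36*u*v, G = 36*u^2 + 1, so EG − F² = 36*u^2 + 36*v^2 + 1. Taking the positive square root: √(EG − F²) = sqrt(36*u^2 + 36*v^2 + 1). At (u, v) = (-9/2, -1): sqrt(766).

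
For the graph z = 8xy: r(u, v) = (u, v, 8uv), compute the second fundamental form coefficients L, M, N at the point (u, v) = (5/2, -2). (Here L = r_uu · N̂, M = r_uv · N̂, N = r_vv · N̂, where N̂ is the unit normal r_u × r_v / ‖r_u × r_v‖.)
L = 0;  M = 8*sqrt(73)/219;  N = 0

Compute the unit normal N̂(u, v) = (-8*v/sqrt(64*u^2 + 64*v^2 + 1), -8*u/sqrt(64*u^2 + 64*v^2 + 1), 1/sqrt(64*u^2 + 64*v^2 + 1)), and the second partials r_uu, r_uv, r_vv. Take dot products:
  L(u, v) = r_uu · N̂ = 0,
  M(u, v) = r_uv · N̂ = 8/sqrt(64*u^2 + 64*v^2 + 1),
  N(u, v) = r_vv · N̂ = 0.
Evaluating at (u, v) = (5/2, -2):
  L = 0, M = 8*sqrt(73)/219, N = 0.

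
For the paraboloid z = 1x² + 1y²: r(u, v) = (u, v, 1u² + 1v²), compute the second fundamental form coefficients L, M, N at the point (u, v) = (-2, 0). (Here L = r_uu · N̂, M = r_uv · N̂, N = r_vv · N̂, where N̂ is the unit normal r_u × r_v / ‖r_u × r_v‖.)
L = 2*sqrt(17)/17;  M = 0;  N = 2*sqrt(17)/17

Compute the unit normal N̂(u, v) = (-2*u/sqrt(4*u^2 + 4*v^2 + 1), -2*v/sqrt(4*u^2 + 4*v^2 + 1), 1/sqrt(4*u^2 + 4*v^2 + 1)), and the second partials r_uu, r_uv, r_vv. Take dot products:
  L(u, v) = r_uu · N̂ = 2/sqrt(4*u^2 + 4*v^2 + 1),
  M(u, v) = r_uv · N̂ = 0,
  N(u, v) = r_vv · N̂ = 2/sqrt(4*u^2 + 4*v^2 + 1).
Evaluating at (u, v) = (-2, 0):
  L = 2*sqrt(17)/17, M = 0, N = 2*sqrt(17)/17.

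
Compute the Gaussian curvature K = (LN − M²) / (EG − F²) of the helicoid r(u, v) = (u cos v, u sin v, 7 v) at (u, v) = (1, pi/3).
K = -49/2500

Coefficients of the first fundamental form: E = 1, F = 0, G = u^2 + 49.
Coefficients of the second fundamental form: L = 0, M = -7/sqrt(u^2 + 49), N = 0.
Assemble K = (LN − M²)/(EG − F²) = -49/(u^2 + 49)^2. At (u, v) = (1, pi/3): K = -49/2500.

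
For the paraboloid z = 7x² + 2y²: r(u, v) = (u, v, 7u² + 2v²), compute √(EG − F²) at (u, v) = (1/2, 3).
√(EG − F²)|_{(1/2, 3)} = sqrt(194)

E = 196*u^2 + 1, F = 56*u*v, G = 16*v^2 + 1; EG − F² = 196*u^2 + 16*v^2 + 1; √(EG − F²) = sqrt(196*u^2 + 16*v^2 + 1). At the given point: sqrt(194).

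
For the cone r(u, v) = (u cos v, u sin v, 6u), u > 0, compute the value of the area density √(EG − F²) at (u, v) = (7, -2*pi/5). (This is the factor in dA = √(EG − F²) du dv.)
√(EG − F²)|_{(7, -2*pi/5)} = 7*sqrt(37)

E = 37, F = 0, G = u^2, so EG − F² = 37*u^2. Taking the positive square root: √(EG − F²) = sqrt(37)*Abs(u). At (u, v) = (7, -2*pi/5): 7*sqrt(37).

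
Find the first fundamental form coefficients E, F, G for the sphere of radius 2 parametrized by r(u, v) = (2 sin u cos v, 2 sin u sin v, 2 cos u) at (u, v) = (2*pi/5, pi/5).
E = 4;  F = 0;  G = sqrt(5)/2 + 5/2

Partials: r_u = (2*cos(u)*cos(v), 2*sin(v)*cos(u), -2*sin(u)), r_v = (-2*sin(u)*sin(v), 2*sin(u)*cos(v), 0). As functions of (u, v):
  E = r_u · r_u = 4,
  F = r_u · r_v = 0,
  G = r_v · r_v = 4*sin(u)^2.
Evaluating at (u, v) = (2*pi/5, pi/5): E = 4, F = 0, G = sqrt(5)/2 + 5/2.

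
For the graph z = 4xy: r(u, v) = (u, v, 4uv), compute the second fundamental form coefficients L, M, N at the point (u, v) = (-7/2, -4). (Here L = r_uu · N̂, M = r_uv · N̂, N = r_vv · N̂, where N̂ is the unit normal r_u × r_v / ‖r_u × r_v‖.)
L = 0;  M = 4*sqrt(453)/453;  N = 0

Compute the unit normal N̂(u, v) = (-4*v/sqrt(16*u^2 + 16*v^2 + 1), -4*u/sqrt(16*u^2 + 16*v^2 + 1), 1/sqrt(16*u^2 + 16*v^2 + 1)), and the second partials r_uu, r_uv, r_vv. Take dot products:
  L(u, v) = r_uu · N̂ = 0,
  M(u, v) = r_uv · N̂ = 4/sqrt(16*u^2 + 16*v^2 + 1),
  N(u, v) = r_vv · N̂ = 0.
Evaluating at (u, v) = (-7/2, -4):
  L = 0, M = 4*sqrt(453)/453, N = 0.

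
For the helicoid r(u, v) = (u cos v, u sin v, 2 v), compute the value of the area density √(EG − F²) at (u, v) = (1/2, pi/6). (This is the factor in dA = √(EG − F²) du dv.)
√(EG − F²)|_{(1/2, pi/6)} = sqrt(17)/2

E = 1, F = 0, G = u^2 + 4, so EG − F² = u^2 + 4. Taking the positive square root: √(EG − F²) = sqrt(u^2 + 4). At (u, v) = (1/2, pi/6): sqrt(17)/2.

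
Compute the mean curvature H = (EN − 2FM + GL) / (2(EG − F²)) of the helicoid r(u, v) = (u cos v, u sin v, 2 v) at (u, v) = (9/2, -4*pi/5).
H = 0

With E = 1, F = 0, G = u^2 + 4, L = 0, M = -2/sqrt(u^2 + 4), N = 0, assemble
  H = (EN − 2FM + GL) / (2(EG − F²)) = 0.
At (u, v) = (9/2, -4*pi/5): H = 0.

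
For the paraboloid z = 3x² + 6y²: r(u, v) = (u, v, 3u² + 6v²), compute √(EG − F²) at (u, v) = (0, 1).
√(EG − F²)|_{(0, 1)} = sqrt(145)

E = 36*u^2 + 1, F = 72*u*v, G = 144*v^2 + 1; EG − F² = 36*u^2 + 144*v^2 + 1; √(EG − F²) = sqrt(36*u^2 + 144*v^2 + 1). At the given point: sqrt(145).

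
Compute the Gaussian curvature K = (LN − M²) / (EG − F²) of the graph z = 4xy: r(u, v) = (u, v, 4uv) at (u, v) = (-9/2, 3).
K = -16/219961

Coefficients of the first fundamental form: E = 16*v^2 + 1, F = 16*u*v, G = 16*u^2 + 1.
Coefficients of the second fundamental form: L = 0, M = 4/sqrt(16*u^2 + 16*v^2 + 1), N = 0.
Assemble K = (LN − M²)/(EG − F²) = -16/(256*u^4 + 512*u^2*v^2 + 32*u^2 + 256*v^4 + 32*v^2 + 1). At (u, v) = (-9/2, 3): K = -16/219961.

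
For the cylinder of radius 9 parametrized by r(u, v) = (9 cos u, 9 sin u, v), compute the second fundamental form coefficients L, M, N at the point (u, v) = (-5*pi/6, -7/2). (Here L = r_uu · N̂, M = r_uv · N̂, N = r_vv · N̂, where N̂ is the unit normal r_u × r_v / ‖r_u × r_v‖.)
L = -9;  M = 0;  N = 0

Compute the unit normal N̂(u, v) = (cos(u), sin(u), 0), and the second partials r_uu, r_uv, r_vv. Take dot products:
  L(u, v) = r_uu · N̂ = -9,
  M(u, v) = r_uv · N̂ = 0,
  N(u, v) = r_vv · N̂ = 0.
Evaluating at (u, v) = (-5*pi/6, -7/2):
  L = -9, M = 0, N = 0.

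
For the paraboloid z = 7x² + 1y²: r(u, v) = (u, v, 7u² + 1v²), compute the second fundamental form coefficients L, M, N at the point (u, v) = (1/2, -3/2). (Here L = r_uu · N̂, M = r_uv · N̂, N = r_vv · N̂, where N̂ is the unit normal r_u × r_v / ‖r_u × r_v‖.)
L = 14*sqrt(59)/59;  M = 0;  N = 2*sqrt(59)/59

Compute the unit normal N̂(u, v) = (-14*u/sqrt(196*u^2 + 4*v^2 + 1), -2*v/sqrt(196*u^2 + 4*v^2 + 1), 1/sqrt(196*u^2 + 4*v^2 + 1)), and the second partials r_uu, r_uv, r_vv. Take dot products:
  L(u, v) = r_uu · N̂ = 14/sqrt(196*u^2 + 4*v^2 + 1),
  M(u, v) = r_uv · N̂ = 0,
  N(u, v) = r_vv · N̂ = 2/sqrt(196*u^2 + 4*v^2 + 1).
Evaluating at (u, v) = (1/2, -3/2):
  L = 14*sqrt(59)/59, M = 0, N = 2*sqrt(59)/59.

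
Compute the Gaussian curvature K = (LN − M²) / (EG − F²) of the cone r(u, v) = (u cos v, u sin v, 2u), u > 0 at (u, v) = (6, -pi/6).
K = 0

Coefficients of the first fundamental form: E = 5, F = 0, G = u^2.
Coefficients of the second fundamental form: L = 0, M = 0, N = 2*sqrt(5)*u^2/(5*Abs(u)).
Assemble K = (LN − M²)/(EG − F²) = 0. At (u, v) = (6, -pi/6): K = 0.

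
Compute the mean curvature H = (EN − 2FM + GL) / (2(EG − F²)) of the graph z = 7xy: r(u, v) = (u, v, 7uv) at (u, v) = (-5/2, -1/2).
H = -1715*sqrt(142)/272214

With E = 49*v^2 + 1, F = 49*u*v, G = 49*u^2 + 1, L = 0, M = 7/sqrt(49*u^2 + 49*v^2 + 1), N = 0, assemble
  H = (EN − 2FM + GL) / (2(EG − F²)) = -343*u*v/(49*u^2 + 49*v^2 + 1)^(3/2).
At (u, v) = (-5/2, -1/2): H = -1715*sqrt(142)/272214.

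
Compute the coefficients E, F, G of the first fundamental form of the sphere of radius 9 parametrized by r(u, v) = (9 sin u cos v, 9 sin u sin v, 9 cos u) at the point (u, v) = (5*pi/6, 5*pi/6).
E = 81;  F = 0;  G = 81/4

Partials: r_u = (9*cos(u)*cos(v), 9*sin(v)*cos(u), -9*sin(u)), r_v = (-9*sin(u)*sin(v), 9*sin(u)*cos(v), 0). As functions of (u, v):
  E = r_u · r_u = 81,
  F = r_u · r_v = 0,
  G = r_v · r_v = 81*sin(u)^2.
Evaluating at (u, v) = (5*pi/6, 5*pi/6): E = 81, F = 0, G = 81/4.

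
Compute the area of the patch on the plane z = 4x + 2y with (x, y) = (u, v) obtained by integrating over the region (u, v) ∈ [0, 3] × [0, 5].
Area = 15*sqrt(21)

Area = ∫∫ √(EG − F²) du dv with √(EG − F²) = sqrt(21). Integrating over [0, 3] × [0, 5] gives 15*sqrt(21).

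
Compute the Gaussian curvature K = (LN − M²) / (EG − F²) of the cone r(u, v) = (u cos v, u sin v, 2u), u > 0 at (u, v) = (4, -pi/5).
K = 0

Coefficients of the first fundamental form: E = 5, F = 0, G = u^2.
Coefficients of the second fundamental form: L = 0, M = 0, N = 2*sqrt(5)*u^2/(5*Abs(u)).
Assemble K = (LN − M²)/(EG − F²) = 0. At (u, v) = (4, -pi/5): K = 0.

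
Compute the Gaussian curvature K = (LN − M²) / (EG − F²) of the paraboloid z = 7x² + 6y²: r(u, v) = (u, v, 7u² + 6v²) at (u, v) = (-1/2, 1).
K = 42/9409

Coefficients of the first fundamental form: E = 196*u^2 + 1, F = 168*u*v, G = 144*v^2 + 1.
Coefficients of the second fundamental form: L = 14/sqrt(196*u^2 + 144*v^2 + 1), M = 0, N = 12/sqrt(196*u^2 + 144*v^2 + 1).
Assemble K = (LN − M²)/(EG − F²) = 168/(38416*u^4 + 56448*u^2*v^2 + 392*u^2 + 20736*v^4 + 288*v^2 + 1). At (u, v) = (-1/2, 1): K = 42/9409.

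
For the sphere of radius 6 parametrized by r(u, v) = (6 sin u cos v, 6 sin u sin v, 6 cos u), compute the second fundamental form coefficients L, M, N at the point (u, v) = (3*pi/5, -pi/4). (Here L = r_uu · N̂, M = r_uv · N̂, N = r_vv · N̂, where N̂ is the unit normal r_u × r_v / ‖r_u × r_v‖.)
L = -6;  M = 0;  N = -15/4 - 3*sqrt(5)/4

Compute the unit normal N̂(u, v) = (sin(u)^2*cos(v)/Abs(sin(u)), sin(u)^2*sin(v)/Abs(sin(u)), sin(2*u)/(2*Abs(sin(u)))), and the second partials r_uu, r_uv, r_vv. Take dot products:
  L(u, v) = r_uu · N̂ = -6*sin(u)/Abs(sin(u)),
  M(u, v) = r_uv · N̂ = 0,
  N(u, v) = r_vv · N̂ = -6*sin(u)^3/Abs(sin(u)).
Evaluating at (u, v) = (3*pi/5, -pi/4):
  L = -6, M = 0, N = -15/4 - 3*sqrt(5)/4.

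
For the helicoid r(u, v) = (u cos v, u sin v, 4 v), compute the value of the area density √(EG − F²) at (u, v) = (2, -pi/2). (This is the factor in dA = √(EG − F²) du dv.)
√(EG − F²)|_{(2, -pi/2)} = 2*sqrt(5)

E = 1, F = 0, G = u^2 + 16, so EG − F² = u^2 + 16. Taking the positive square root: √(EG − F²) = sqrt(u^2 + 16). At (u, v) = (2, -pi/2): 2*sqrt(5).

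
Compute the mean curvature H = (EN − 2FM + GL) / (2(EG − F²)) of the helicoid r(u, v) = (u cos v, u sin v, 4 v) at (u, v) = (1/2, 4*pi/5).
H = 0

With E = 1, F = 0, G = u^2 + 16, L = 0, M = -4/sqrt(u^2 + 16), N = 0, assemble
  H = (EN − 2FM + GL) / (2(EG − F²)) = 0.
At (u, v) = (1/2, 4*pi/5): H = 0.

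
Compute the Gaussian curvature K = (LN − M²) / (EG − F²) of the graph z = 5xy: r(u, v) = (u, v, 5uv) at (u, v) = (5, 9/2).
K = -400/20511841

Coefficients of the first fundamental form: E = 25*v^2 + 1, F = 25*u*v, G = 25*u^2 + 1.
Coefficients of the second fundamental form: L = 0, M = 5/sqrt(25*u^2 + 25*v^2 + 1), N = 0.
Assemble K = (LN − M²)/(EG − F²) = -25/(625*u^4 + 1250*u^2*v^2 + 50*u^2 + 625*v^4 + 50*v^2 + 1). At (u, v) = (5, 9/2): K = -400/20511841.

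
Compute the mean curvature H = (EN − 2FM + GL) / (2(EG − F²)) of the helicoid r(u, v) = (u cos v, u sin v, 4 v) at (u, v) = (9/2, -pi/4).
H = 0

With E = 1, F = 0, G = u^2 + 16, L = 0, M = -4/sqrt(u^2 + 16), N = 0, assemble
  H = (EN − 2FM + GL) / (2(EG − F²)) = 0.
At (u, v) = (9/2, -pi/4): H = 0.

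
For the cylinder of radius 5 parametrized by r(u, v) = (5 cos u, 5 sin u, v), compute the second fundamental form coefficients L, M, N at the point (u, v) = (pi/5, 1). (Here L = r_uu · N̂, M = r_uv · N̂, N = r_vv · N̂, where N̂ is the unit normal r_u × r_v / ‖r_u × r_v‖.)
L = -5;  M = 0;  N = 0

Compute the unit normal N̂(u, v) = (cos(u), sin(u), 0), and the second partials r_uu, r_uv, r_vv. Take dot products:
  L(u, v) = r_uu · N̂ = -5,
  M(u, v) = r_uv · N̂ = 0,
  N(u, v) = r_vv · N̂ = 0.
Evaluating at (u, v) = (pi/5, 1):
  L = -5, M = 0, N = 0.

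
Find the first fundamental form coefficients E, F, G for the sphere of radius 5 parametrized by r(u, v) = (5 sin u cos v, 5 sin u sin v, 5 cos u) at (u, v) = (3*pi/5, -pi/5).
E = 25;  F = 0;  G = 25*sqrt(5)/8 + 125/8

Partials: r_u = (5*cos(u)*cos(v), 5*sin(v)*cos(u), -5*sin(u)), r_v = (-5*sin(u)*sin(v), 5*sin(u)*cos(v), 0). As functions of (u, v):
  E = r_u · r_u = 25,
  F = r_u · r_v = 0,
  G = r_v · r_v = 25*sin(u)^2.
Evaluating at (u, v) = (3*pi/5, -pi/5): E = 25, F = 0, G = 25*sqrt(5)/8 + 125/8.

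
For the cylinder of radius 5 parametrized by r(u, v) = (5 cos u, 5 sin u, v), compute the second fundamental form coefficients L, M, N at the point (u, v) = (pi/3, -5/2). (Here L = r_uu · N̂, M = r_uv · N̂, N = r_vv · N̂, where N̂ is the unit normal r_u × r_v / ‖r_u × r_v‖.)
L = -5;  M = 0;  N = 0

Compute the unit normal N̂(u, v) = (cos(u), sin(u), 0), and the second partials r_uu, r_uv, r_vv. Take dot products:
  L(u, v) = r_uu · N̂ = -5,
  M(u, v) = r_uv · N̂ = 0,
  N(u, v) = r_vv · N̂ = 0.
Evaluating at (u, v) = (pi/3, -5/2):
  L = -5, M = 0, N = 0.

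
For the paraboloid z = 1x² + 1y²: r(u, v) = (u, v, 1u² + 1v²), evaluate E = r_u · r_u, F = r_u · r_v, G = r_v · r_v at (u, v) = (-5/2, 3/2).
E = 26;  F = -15;  G = 10

Partials: r_u = (1, 0, 2*u), r_v = (0, 1, 2*v). As functions of (u, v):
  E = r_u · r_u = 4*u^2 + 1,
  F = r_u · r_v = 4*u*v,
  G = r_v · r_v = 4*v^2 + 1.
Evaluating at (u, v) = (-5/2, 3/2): E = 26, F = -15, G = 10.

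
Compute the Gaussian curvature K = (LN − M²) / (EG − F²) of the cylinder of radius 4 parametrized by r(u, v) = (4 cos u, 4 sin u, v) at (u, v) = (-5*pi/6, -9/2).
K = 0

Coefficients of the first fundamental form: E = 16, F = 0, G = 1.
Coefficients of the second fundamental form: L = -4, M = 0, N = 0.
Assemble K = (LN − M²)/(EG − F²) = 0. At (u, v) = (-5*pi/6, -9/2): K = 0.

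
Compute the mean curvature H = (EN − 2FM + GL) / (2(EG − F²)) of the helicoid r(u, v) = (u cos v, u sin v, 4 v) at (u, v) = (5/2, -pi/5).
H = 0

With E = 1, F = 0, G = u^2 + 16, L = 0, M = -4/sqrt(u^2 + 16), N = 0, assemble
  H = (EN − 2FM + GL) / (2(EG − F²)) = 0.
At (u, v) = (5/2, -pi/5): H = 0.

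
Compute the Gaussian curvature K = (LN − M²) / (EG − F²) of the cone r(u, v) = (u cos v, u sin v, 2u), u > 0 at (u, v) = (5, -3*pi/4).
K = 0

Coefficients of the first fundamental form: E = 5, F = 0, G = u^2.
Coefficients of the second fundamental form: L = 0, M = 0, N = 2*sqrt(5)*u^2/(5*Abs(u)).
Assemble K = (LN − M²)/(EG − F²) = 0. At (u, v) = (5, -3*pi/4): K = 0.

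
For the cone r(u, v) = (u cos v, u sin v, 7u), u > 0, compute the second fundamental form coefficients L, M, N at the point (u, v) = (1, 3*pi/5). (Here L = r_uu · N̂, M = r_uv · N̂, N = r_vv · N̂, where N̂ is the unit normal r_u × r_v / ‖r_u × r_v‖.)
L = 0;  M = 0;  N = 7*sqrt(2)/10

Compute the unit normal N̂(u, v) = (-7*sqrt(2)*u*cos(v)/(10*Abs(u)), -7*sqrt(2)*u*sin(v)/(10*Abs(u)), sqrt(2)*u/(10*Abs(u))), and the second partials r_uu, r_uv, r_vv. Take dot products:
  L(u, v) = r_uu · N̂ = 0,
  M(u, v) = r_uv · N̂ = 0,
  N(u, v) = r_vv · N̂ = 7*sqrt(2)*u^2/(10*Abs(u)).
Evaluating at (u, v) = (1, 3*pi/5):
  L = 0, M = 0, N = 7*sqrt(2)/10.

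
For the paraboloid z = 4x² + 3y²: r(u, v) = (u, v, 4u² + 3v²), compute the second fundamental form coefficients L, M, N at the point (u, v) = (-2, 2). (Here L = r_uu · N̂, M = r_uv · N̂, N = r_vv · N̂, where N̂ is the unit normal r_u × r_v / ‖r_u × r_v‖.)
L = 8*sqrt(401)/401;  M = 0;  N = 6*sqrt(401)/401

Compute the unit normal N̂(u, v) = (-8*u/sqrt(64*u^2 + 36*v^2 + 1), -6*v/sqrt(64*u^2 + 36*v^2 + 1), 1/sqrt(64*u^2 + 36*v^2 + 1)), and the second partials r_uu, r_uv, r_vv. Take dot products:
  L(u, v) = r_uu · N̂ = 8/sqrt(64*u^2 + 36*v^2 + 1),
  M(u, v) = r_uv · N̂ = 0,
  N(u, v) = r_vv · N̂ = 6/sqrt(64*u^2 + 36*v^2 + 1).
Evaluating at (u, v) = (-2, 2):
  L = 8*sqrt(401)/401, M = 0, N = 6*sqrt(401)/401.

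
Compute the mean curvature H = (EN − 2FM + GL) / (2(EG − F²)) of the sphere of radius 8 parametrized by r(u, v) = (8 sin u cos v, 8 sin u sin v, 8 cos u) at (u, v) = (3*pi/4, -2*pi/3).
H = -1/8

With E = 64, F = 0, G = 64*sin(u)^2, L = -8*sin(u)/Abs(sin(u)), M = 0, N = -8*sin(u)^3/Abs(sin(u)), assemble
  H = (EN − 2FM + GL) / (2(EG − F²)) = -sin(u)/(8*Abs(sin(u))).
At (u, v) = (3*pi/4, -2*pi/3): H = -1/8.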